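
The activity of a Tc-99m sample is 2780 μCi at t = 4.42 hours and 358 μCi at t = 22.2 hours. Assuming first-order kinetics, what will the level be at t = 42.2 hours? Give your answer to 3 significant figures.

35.7 μCi

Over Δt = 22.2 − 4.42 = 17.78 hours, the level fell by a factor of 2780/358 ≈ 7.7654.
n = log₂(7.7654) ≈ 2.9571 half-lives, so t½ = 17.78/2.9571 ≈ 6.0127 hours.
From t = 22.2 to t = 42.2: 358 × (1/2)^((42.2−22.2)/6.0127) ≈ 35.692 μCi.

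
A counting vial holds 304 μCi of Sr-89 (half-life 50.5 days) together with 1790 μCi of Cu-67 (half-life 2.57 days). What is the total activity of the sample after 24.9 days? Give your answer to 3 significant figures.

Sr-89: 304 × (1/2)^(24.9/50.5) = 304 × (1/2)^0.49307 ≈ 216 μCi.
Cu-67: 1790 × (1/2)^(24.9/2.57) = 1790 × (1/2)^9.6887 ≈ 2.169 μCi.
Total = 216 + 2.169 ≈ 218.16 μCi.

218 μCi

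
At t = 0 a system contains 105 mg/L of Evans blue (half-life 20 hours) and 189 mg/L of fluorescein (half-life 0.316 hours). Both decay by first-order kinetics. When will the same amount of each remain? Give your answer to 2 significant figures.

0.27 hours

Set 105·(1/2)^(t/20) = 189·(1/2)^(t/0.316).
Taking log₂: log₂(105/189) = t·(1/20 − 1/0.316).
log₂(0.55556) = -0.848; 1/20 − 1/0.316 = -3.1146.
t = -0.848 / -3.1146 ≈ 0.27227 hours.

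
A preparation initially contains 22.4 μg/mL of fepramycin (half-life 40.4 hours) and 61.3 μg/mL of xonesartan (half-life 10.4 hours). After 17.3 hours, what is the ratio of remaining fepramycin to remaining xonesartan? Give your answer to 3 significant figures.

fepramycin: 22.4 × (1/2)^(17.3/40.4) = 22.4 × (1/2)^0.42822 ≈ 16.647 μg/mL.
xonesartan: 61.3 × (1/2)^(17.3/10.4) = 61.3 × (1/2)^1.6635 ≈ 19.351 μg/mL.
Ratio ≈ 16.647 / 19.351 ≈ 0.86027.

0.860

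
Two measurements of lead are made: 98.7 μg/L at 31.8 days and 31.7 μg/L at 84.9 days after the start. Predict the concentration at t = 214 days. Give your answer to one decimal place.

2.0 μg/L

Over Δt = 84.9 − 31.8 = 53.1 days, the level fell by a factor of 98.7/31.7 ≈ 3.1136.
n = log₂(3.1136) ≈ 1.6386 half-lives, so t½ = 53.1/1.6386 ≈ 32.406 days.
From t = 84.9 to t = 214: 31.7 × (1/2)^((214−84.9)/32.406) ≈ 2.0036 μg/L.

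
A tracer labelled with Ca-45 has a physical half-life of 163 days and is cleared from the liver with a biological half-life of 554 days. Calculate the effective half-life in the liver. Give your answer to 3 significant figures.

126 days

1/t_eff = 1/t_phys + 1/t_biol = 1/163 + 1/554 = 0.00794 per day.
t_eff = 163 × 554 / (163 + 554) ≈ 125.94 days.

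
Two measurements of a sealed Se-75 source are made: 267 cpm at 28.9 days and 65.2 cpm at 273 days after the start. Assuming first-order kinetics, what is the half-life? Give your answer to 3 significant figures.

120 days

Over Δt = 273 − 28.9 = 244.1 days, the level fell by a factor of 267/65.2 ≈ 4.0951.
n = log₂(4.0951) ≈ 2.0339 half-lives, so t½ = 244.1/2.0339 ≈ 120.02 days.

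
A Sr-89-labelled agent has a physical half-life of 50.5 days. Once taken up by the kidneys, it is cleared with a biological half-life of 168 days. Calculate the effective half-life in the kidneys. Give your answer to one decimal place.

38.8 days

1/t_eff = 1/t_phys + 1/t_biol = 1/50.5 + 1/168 = 0.025754 per day.
t_eff = 50.5 × 168 / (50.5 + 168) ≈ 38.828 days.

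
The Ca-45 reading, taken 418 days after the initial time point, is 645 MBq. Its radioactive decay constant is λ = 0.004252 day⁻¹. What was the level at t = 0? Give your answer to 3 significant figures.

3810 MBq

t½ = ln 2 / λ = 0.69315 / 0.004252 ≈ 163.02 days.
Number of half-lives elapsed: n = 418/163.02 ≈ 2.5642.
A₀ = A × 2^n = 645 × 2^2.5642 = 645 × 5.9141 ≈ 3814.6 MBq.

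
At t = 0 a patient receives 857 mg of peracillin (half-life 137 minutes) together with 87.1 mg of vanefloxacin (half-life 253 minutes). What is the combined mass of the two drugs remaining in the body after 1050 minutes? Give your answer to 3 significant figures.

peracillin: 857 × (1/2)^(1050/137) = 857 × (1/2)^7.6642 ≈ 4.2249 mg.
vanefloxacin: 87.1 × (1/2)^(1050/253) = 87.1 × (1/2)^4.1502 ≈ 4.9055 mg.
Total = 4.2249 + 4.9055 ≈ 9.1304 mg.

9.13 mg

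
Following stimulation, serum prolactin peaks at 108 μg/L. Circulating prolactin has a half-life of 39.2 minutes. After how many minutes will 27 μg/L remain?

27/108 = 1/4, so 2 half-lives have elapsed.
t = 2 × 39.2 = 78.4 minutes.

78.4 minutes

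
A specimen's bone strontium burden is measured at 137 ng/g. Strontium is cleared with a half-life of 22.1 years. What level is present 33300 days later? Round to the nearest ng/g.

Convert the elapsed time: 33300 days = 91.2329 years.
Number of half-lives: n = 91.2329/22.1 ≈ 4.1282.
Remaining = 137 × (1/2)^4.1282 = 137 × 0.057186 ≈ 7.8345 ng/g.

8 ng/g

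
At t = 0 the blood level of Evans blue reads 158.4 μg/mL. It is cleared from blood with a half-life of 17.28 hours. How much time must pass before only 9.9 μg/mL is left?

69.12 hours

9.9/158.4 = 1/16, so 4 half-lives have elapsed.
t = 4 × 17.28 = 69.12 hours.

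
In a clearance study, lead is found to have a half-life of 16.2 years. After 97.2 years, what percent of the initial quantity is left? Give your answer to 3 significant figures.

1.56%

n = 97.2/16.2 ≈ 6 half-lives.
Fraction remaining = (1/2)^6 ≈ 0.015625, i.e. 1.5625%.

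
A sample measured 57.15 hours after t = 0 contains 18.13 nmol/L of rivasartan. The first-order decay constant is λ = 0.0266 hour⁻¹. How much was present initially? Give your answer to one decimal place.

82.9 nmol/L

t½ = ln 2 / λ = 0.69315 / 0.0266 ≈ 26.058 hours.
Number of half-lives elapsed: n = 57.15/26.058 ≈ 2.1932.
A₀ = A × 2^n = 18.13 × 2^2.1932 = 18.13 × 4.5731 ≈ 82.91 nmol/L.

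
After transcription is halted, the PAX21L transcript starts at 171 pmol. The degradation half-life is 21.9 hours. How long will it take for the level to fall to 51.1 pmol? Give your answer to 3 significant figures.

Fraction remaining = 51.1/171 ≈ 0.29883.
n = log₂(171/51.1) = ln(3.3464)/ln 2 ≈ 1.7426 half-lives.
t = n × t½ = 1.7426 × 21.9 ≈ 38.163 hours.

38.2 hours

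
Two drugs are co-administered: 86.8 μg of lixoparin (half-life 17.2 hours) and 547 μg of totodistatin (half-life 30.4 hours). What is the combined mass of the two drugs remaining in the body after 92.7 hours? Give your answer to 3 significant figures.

lixoparin: 86.8 × (1/2)^(92.7/17.2) = 86.8 × (1/2)^5.3895 ≈ 2.0707 μg.
totodistatin: 547 × (1/2)^(92.7/30.4) = 547 × (1/2)^3.0493 ≈ 66.076 μg.
Total = 2.0707 + 66.076 ≈ 68.147 μg.

68.1 μg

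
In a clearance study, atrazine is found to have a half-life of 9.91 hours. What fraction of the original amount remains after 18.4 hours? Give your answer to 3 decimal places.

0.276

n = 18.4/9.91 ≈ 1.8567 half-lives.
Fraction remaining = (1/2)^1.8567 ≈ 0.27611.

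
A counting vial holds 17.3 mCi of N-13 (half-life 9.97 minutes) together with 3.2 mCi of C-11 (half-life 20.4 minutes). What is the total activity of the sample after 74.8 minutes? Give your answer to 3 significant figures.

0.347 mCi

N-13: 17.3 × (1/2)^(74.8/9.97) = 17.3 × (1/2)^7.5025 ≈ 0.095404 mCi.
C-11: 3.2 × (1/2)^(74.8/20.4) = 3.2 × (1/2)^3.6667 ≈ 0.25198 mCi.
Total = 0.095404 + 0.25198 ≈ 0.34739 mCi.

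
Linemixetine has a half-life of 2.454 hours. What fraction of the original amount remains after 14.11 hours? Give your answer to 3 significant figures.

0.0186

n = 14.11/2.454 ≈ 5.7498 half-lives.
Fraction remaining = (1/2)^5.7498 ≈ 0.018584.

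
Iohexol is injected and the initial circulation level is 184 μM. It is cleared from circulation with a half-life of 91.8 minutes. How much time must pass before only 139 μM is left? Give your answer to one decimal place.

37.1 minutes

Fraction remaining = 139/184 ≈ 0.75543.
n = log₂(184/139) = ln(1.3237)/ln 2 ≈ 0.40462 half-lives.
t = n × t½ = 0.40462 × 91.8 ≈ 37.144 minutes.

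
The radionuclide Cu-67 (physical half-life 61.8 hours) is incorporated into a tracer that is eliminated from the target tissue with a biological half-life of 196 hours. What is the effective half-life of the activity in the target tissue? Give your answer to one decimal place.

1/t_eff = 1/t_phys + 1/t_biol = 1/61.8 + 1/196 = 0.021283 per hour.
t_eff = 61.8 × 196 / (61.8 + 196) ≈ 46.985 hours.

47.0 hours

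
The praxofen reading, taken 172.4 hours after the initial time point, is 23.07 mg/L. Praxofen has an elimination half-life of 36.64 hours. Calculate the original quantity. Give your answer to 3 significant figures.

602 mg/L

Number of half-lives elapsed: n = 172.4/36.64 ≈ 4.7052.
A₀ = A × 2^n = 23.07 × 2^4.7052 = 23.07 × 26.087 ≈ 601.82 mg/L.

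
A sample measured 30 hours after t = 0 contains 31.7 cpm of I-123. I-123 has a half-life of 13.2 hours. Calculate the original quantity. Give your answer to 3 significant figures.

Number of half-lives elapsed: n = 30/13.2 ≈ 2.2727.
A₀ = A × 2^n = 31.7 × 2^2.2727 = 31.7 × 4.8324 ≈ 153.19 cpm.

153 cpm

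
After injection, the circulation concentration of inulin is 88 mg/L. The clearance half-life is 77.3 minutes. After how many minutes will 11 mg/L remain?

11/88 = 1/8, so 3 half-lives have elapsed.
t = 3 × 77.3 = 231.9 minutes.

231.9 minutes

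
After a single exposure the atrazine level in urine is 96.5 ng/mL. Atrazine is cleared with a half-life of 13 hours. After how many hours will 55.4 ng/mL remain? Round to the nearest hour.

10 hours

Fraction remaining = 55.4/96.5 ≈ 0.57409.
n = log₂(96.5/55.4) = ln(1.7419)/ln 2 ≈ 0.80064 half-lives.
t = n × t½ = 0.80064 × 13 ≈ 10.408 hours.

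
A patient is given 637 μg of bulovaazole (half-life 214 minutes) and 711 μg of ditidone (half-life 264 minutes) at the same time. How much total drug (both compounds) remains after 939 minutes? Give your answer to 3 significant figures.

bulovaazole: 637 × (1/2)^(939/214) = 637 × (1/2)^4.3879 ≈ 30.427 μg.
ditidone: 711 × (1/2)^(939/264) = 711 × (1/2)^3.5568 ≈ 60.417 μg.
Total = 30.427 + 60.417 ≈ 90.845 μg.

90.8 μg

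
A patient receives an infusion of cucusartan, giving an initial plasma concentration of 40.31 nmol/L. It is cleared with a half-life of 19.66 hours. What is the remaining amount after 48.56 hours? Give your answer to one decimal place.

Number of half-lives: n = 48.56/19.66 ≈ 2.47.
Remaining = 40.31 × (1/2)^2.47 = 40.31 × 0.18049 ≈ 7.2756 nmol/L.

7.3 nmol/L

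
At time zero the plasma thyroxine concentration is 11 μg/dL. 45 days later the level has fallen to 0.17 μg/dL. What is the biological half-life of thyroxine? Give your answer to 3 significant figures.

7.48 days

A/A₀ = 0.17/11 ≈ 0.015455.
n = log₂(64.706) ≈ 6.0158 half-lives elapsed in 45 days.
t½ = 45/6.0158 ≈ 7.4803 days.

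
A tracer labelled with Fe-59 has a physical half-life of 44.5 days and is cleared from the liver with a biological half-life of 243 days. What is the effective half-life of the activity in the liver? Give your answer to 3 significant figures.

37.6 days

1/t_eff = 1/t_phys + 1/t_biol = 1/44.5 + 1/243 = 0.026587 per day.
t_eff = 44.5 × 243 / (44.5 + 243) ≈ 37.612 days.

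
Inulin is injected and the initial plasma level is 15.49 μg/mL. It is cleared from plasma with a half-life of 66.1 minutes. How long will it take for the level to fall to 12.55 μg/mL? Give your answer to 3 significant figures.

20.1 minutes

Fraction remaining = 12.55/15.49 ≈ 0.8102.
n = log₂(15.49/12.55) = ln(1.2343)/ln 2 ≈ 0.30365 half-lives.
t = n × t½ = 0.30365 × 66.1 ≈ 20.071 minutes.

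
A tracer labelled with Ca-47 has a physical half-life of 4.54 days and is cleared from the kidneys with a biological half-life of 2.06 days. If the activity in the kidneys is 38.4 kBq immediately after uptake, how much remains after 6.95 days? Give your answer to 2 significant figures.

1/t_eff = 1/t_phys + 1/t_biol = 1/4.54 + 1/2.06 = 0.7057 per day.
t_eff = 4.54 × 2.06 / (4.54 + 2.06) ≈ 1.417 days.
Remaining = 38.4 × (1/2)^(6.95/1.417) = 38.4 × (1/2)^4.9046 ≈ 1.282 kBq.

1.3 kBq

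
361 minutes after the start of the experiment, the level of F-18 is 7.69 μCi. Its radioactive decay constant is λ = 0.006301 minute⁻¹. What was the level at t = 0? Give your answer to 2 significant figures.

75 μCi

t½ = ln 2 / λ = 0.69315 / 0.006301 ≈ 110.01 minutes.
Number of half-lives elapsed: n = 361/110.01 ≈ 3.2816.
A₀ = A × 2^n = 7.69 × 2^3.2816 = 7.69 × 9.7246 ≈ 74.782 μCi.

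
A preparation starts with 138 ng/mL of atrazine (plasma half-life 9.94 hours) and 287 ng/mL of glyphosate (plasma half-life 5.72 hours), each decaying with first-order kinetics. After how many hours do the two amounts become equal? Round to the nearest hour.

Set 138·(1/2)^(t/9.94) = 287·(1/2)^(t/5.72).
Taking log₂: log₂(138/287) = t·(1/9.94 − 1/5.72).
log₂(0.48084) = -1.0564; 1/9.94 − 1/5.72 = -0.074222.
t = -1.0564 / -0.074222 ≈ 14.233 hours.

14 hours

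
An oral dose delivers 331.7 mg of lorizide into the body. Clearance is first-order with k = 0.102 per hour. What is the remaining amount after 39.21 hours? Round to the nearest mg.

6 mg

t½ = ln 2 / k = 0.69315 / 0.102 ≈ 6.7956 hours.
Number of half-lives: n = 39.21/6.7956 ≈ 5.7699.
Remaining = 331.7 × (1/2)^5.7699 = 331.7 × 0.018326 ≈ 6.0788 mg.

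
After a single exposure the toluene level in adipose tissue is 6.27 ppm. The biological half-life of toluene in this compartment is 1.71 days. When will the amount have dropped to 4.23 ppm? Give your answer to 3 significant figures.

Fraction remaining = 4.23/6.27 ≈ 0.67464.
n = log₂(6.27/4.23) = ln(1.4823)/ln 2 ≈ 0.56781 half-lives.
t = n × t½ = 0.56781 × 1.71 ≈ 0.97095 days.

0.971 days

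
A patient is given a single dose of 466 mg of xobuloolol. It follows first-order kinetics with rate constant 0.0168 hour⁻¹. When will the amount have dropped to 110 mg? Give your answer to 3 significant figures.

t½ = ln 2 / λ = 0.69315 / 0.0168 ≈ 41.259 hours.
Fraction remaining = 110/466 ≈ 0.23605.
n = log₂(466/110) = ln(4.2364)/ln 2 ≈ 2.0828 half-lives.
t = n × t½ = 2.0828 × 41.259 ≈ 85.935 hours.

85.9 hours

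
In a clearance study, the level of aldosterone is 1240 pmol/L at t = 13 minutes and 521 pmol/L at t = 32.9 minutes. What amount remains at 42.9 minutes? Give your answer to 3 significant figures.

337 pmol/L

Over Δt = 32.9 − 13 = 19.9 minutes, the level fell by a factor of 1240/521 ≈ 2.38.
n = log₂(2.38) ≈ 1.251 half-lives, so t½ = 19.9/1.251 ≈ 15.907 minutes.
From t = 32.9 to t = 42.9: 521 × (1/2)^((42.9−32.9)/15.907) ≈ 336.98 pmol/L.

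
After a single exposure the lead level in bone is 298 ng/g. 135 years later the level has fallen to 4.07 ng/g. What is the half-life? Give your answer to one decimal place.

A/A₀ = 4.07/298 ≈ 0.013658.
n = log₂(73.219) ≈ 6.1941 half-lives elapsed in 135 years.
t½ = 135/6.1941 ≈ 21.795 years.

21.8 years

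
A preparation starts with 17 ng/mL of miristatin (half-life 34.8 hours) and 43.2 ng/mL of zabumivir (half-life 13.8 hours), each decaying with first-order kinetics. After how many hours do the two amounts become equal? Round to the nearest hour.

31 hours

Set 17·(1/2)^(t/34.8) = 43.2·(1/2)^(t/13.8).
Taking log₂: log₂(17/43.2) = t·(1/34.8 − 1/13.8).
log₂(0.39352) = -1.3455; 1/34.8 − 1/13.8 = -0.043728.
t = -1.3455 / -0.043728 ≈ 30.77 hours.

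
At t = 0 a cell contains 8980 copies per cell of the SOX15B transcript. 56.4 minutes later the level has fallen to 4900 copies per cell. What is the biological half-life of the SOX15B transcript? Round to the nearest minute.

65 minutes

A/A₀ = 4900/8980 ≈ 0.54566.
n = log₂(1.8327) ≈ 0.87393 half-lives elapsed in 56.4 minutes.
t½ = 56.4/0.87393 ≈ 64.536 minutes.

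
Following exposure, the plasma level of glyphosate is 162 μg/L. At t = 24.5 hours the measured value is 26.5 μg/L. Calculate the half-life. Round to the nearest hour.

A/A₀ = 26.5/162 ≈ 0.16358.
n = log₂(6.1132) ≈ 2.6119 half-lives elapsed in 24.5 hours.
t½ = 24.5/2.6119 ≈ 9.38 hours.

9 hours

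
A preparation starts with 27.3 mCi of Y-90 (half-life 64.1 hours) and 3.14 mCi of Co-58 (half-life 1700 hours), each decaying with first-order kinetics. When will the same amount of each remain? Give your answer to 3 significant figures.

Set 27.3·(1/2)^(t/64.1) = 3.14·(1/2)^(t/1700).
Taking log₂: log₂(27.3/3.14) = t·(1/64.1 − 1/1700).
log₂(8.6943) = 3.1201; 1/64.1 − 1/1700 = 0.015012.
t = 3.1201 / 0.015012 ≈ 207.83 hours.

208 hours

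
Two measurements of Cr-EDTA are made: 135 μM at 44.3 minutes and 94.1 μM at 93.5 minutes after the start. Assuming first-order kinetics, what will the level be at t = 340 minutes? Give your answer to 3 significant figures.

15.4 μM

Over Δt = 93.5 − 44.3 = 49.2 minutes, the level fell by a factor of 135/94.1 ≈ 1.4346.
n = log₂(1.4346) ≈ 0.52069 half-lives, so t½ = 49.2/0.52069 ≈ 94.489 minutes.
From t = 93.5 to t = 340: 94.1 × (1/2)^((340−93.5)/94.489) ≈ 15.427 μM.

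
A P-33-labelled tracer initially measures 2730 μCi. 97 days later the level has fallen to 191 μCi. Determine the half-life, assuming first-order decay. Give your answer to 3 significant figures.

A/A₀ = 191/2730 ≈ 0.069963.
n = log₂(14.293) ≈ 3.8373 half-lives elapsed in 97 days.
t½ = 97/3.8373 ≈ 25.278 days.

25.3 days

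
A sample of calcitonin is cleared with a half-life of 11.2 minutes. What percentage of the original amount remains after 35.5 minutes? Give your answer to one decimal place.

n = 35.5/11.2 ≈ 3.1696 half-lives.
Fraction remaining = (1/2)^3.1696 ≈ 0.11113, i.e. 11.113%.

11.1%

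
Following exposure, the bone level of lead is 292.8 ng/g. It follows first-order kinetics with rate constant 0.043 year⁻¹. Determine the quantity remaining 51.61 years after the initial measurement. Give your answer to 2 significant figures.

t½ = ln 2 / λ = 0.69315 / 0.043 ≈ 16.12 years.
Number of half-lives: n = 51.61/16.12 ≈ 3.2017.
Remaining = 292.8 × (1/2)^3.2017 = 292.8 × 0.10869 ≈ 31.825 ng/g.

32 ng/g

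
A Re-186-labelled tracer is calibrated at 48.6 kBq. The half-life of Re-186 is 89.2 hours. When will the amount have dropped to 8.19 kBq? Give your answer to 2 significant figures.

230 hours

Fraction remaining = 8.19/48.6 ≈ 0.16852.
n = log₂(48.6/8.19) = ln(5.9341)/ln 2 ≈ 2.569 half-lives.
t = n × t½ = 2.569 × 89.2 ≈ 229.16 hours.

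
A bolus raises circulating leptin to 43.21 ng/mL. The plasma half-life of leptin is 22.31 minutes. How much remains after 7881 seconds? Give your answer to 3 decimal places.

0.730 ng/mL

Convert the elapsed time: 7881 seconds = 131.35 minutes.
Number of half-lives: n = 131.35/22.31 ≈ 5.8875.
Remaining = 43.21 × (1/2)^5.8875 = 43.21 × 0.016892 ≈ 0.72991 ng/mL.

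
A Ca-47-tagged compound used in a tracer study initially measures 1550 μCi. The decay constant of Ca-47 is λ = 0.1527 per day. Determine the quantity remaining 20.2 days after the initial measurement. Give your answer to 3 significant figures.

t½ = ln 2 / λ = 0.69315 / 0.1527 ≈ 4.5393 days.
Number of half-lives: n = 20.2/4.5393 ≈ 4.4501.
Remaining = 1550 × (1/2)^4.4501 = 1550 × 0.045751 ≈ 70.914 μCi.

70.9 μCi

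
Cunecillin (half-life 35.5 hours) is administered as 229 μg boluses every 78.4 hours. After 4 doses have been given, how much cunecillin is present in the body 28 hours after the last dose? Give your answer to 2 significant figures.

170 μg

The 4 doses were given 263.2, 184.8, 106.4, 28 hours ago.
Total = 229·(1/2)^(263.2/35.5) + 229·(1/2)^(184.8/35.5) + 229·(1/2)^(106.4/35.5) + 229·(1/2)^(28/35.5)
      = 1.3427 + 6.2056 + 28.681 + 132.56 ≈ 168.79 μg.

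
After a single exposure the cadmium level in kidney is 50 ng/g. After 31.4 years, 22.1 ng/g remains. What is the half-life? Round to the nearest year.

A/A₀ = 22.1/50 ≈ 0.442.
n = log₂(2.2624) ≈ 1.1779 half-lives elapsed in 31.4 years.
t½ = 31.4/1.1779 ≈ 26.658 years.

27 years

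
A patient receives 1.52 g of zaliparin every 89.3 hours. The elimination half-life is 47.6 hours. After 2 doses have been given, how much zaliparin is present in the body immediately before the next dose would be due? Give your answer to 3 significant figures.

0.527 g

The 2 doses were given 178.6, 89.3 hours ago.
Total = 1.52·(1/2)^(178.6/47.6) + 1.52·(1/2)^(89.3/47.6)
      = 0.11281 + 0.41409 ≈ 0.5269 g.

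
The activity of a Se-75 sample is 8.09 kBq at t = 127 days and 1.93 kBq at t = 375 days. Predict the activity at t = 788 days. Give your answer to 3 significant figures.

0.177 kBq

Over Δt = 375 − 127 = 248 days, the level fell by a factor of 8.09/1.93 ≈ 4.1917.
n = log₂(4.1917) ≈ 2.0675 half-lives, so t½ = 248/2.0675 ≈ 119.95 days.
From t = 375 to t = 788: 1.93 × (1/2)^((788−375)/119.95) ≈ 0.17745 kBq.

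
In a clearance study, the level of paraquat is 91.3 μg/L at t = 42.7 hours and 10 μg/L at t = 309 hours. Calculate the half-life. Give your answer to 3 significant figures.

Over Δt = 309 − 42.7 = 266.3 hours, the level fell by a factor of 91.3/10 ≈ 9.13.
n = log₂(9.13) ≈ 3.1906 half-lives, so t½ = 266.3/3.1906 ≈ 83.464 hours.

83.5 hours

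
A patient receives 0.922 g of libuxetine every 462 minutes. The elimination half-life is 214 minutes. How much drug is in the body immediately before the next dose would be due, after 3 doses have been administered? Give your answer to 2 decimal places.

0.26 g

The 3 doses were given 1386, 924, 462 minutes ago.
Total = 0.922·(1/2)^(1386/214) + 0.922·(1/2)^(924/214) + 0.922·(1/2)^(462/214)
      = 0.010353 + 0.046233 + 0.20646 ≈ 0.26305 g.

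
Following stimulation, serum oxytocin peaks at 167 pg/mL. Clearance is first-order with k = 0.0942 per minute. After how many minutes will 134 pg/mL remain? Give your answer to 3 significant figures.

2.34 minutes

t½ = ln 2 / k = 0.69315 / 0.0942 ≈ 7.3583 minutes.
Fraction remaining = 134/167 ≈ 0.8024.
n = log₂(167/134) = ln(1.2463)/ln 2 ≈ 0.31762 half-lives.
t = n × t½ = 0.31762 × 7.3583 ≈ 2.3371 minutes.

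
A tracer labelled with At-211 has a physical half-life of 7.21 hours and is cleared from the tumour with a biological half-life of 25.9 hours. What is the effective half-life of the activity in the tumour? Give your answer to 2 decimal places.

5.64 hours

1/t_eff = 1/t_phys + 1/t_biol = 1/7.21 + 1/25.9 = 0.17731 per hour.
t_eff = 7.21 × 25.9 / (7.21 + 25.9) ≈ 5.64 hours.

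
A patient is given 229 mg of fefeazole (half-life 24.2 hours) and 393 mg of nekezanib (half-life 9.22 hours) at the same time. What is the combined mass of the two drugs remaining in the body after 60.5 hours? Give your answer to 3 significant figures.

44.6 mg

fefeazole: 229 × (1/2)^(60.5/24.2) = 229 × (1/2)^2.5 ≈ 40.482 mg.
nekezanib: 393 × (1/2)^(60.5/9.22) = 393 × (1/2)^6.5618 ≈ 4.1599 mg.
Total = 40.482 + 4.1599 ≈ 44.642 mg.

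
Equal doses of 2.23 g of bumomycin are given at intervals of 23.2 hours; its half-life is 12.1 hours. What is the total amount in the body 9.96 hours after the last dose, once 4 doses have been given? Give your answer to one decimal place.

1.7 g

The 4 doses were given 79.56, 56.36, 33.16, 9.96 hours ago.
Total = 2.23·(1/2)^(79.56/12.1) + 2.23·(1/2)^(56.36/12.1) + 2.23·(1/2)^(33.16/12.1) + 2.23·(1/2)^(9.96/12.1)
      = 0.023387 + 0.088339 + 0.33368 + 1.2604 ≈ 1.7058 g.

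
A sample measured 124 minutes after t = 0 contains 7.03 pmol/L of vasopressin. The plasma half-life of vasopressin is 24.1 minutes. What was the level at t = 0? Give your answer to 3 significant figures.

Number of half-lives elapsed: n = 124/24.1 ≈ 5.1452.
A₀ = A × 2^n = 7.03 × 2^5.1452 = 7.03 × 35.389 ≈ 248.78 pmol/L.

249 pmol/L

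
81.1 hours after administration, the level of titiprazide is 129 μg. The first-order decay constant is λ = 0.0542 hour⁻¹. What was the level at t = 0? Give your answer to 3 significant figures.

t½ = ln 2 / λ = 0.69315 / 0.0542 ≈ 12.789 hours.
Number of half-lives elapsed: n = 81.1/12.789 ≈ 6.3415.
A₀ = A × 2^n = 129 × 2^6.3415 = 129 × 81.095 ≈ 10461 μg.

10500 μg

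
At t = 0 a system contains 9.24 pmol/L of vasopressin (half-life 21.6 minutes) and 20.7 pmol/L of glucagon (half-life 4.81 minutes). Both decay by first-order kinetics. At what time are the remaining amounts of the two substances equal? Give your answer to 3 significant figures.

7.20 minutes

Set 9.24·(1/2)^(t/21.6) = 20.7·(1/2)^(t/4.81).
Taking log₂: log₂(9.24/20.7) = t·(1/21.6 − 1/4.81).
log₂(0.44638) = -1.1637; 1/21.6 − 1/4.81 = -0.1616.
t = -1.1637 / -0.1616 ≈ 7.2007 minutes.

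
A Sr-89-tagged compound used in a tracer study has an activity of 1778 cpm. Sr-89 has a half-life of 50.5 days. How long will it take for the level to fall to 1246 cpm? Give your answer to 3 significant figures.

25.9 days

Fraction remaining = 1246/1778 ≈ 0.70079.
n = log₂(1778/1246) = ln(1.427)/ln 2 ≈ 0.51295 half-lives.
t = n × t½ = 0.51295 × 50.5 ≈ 25.904 days.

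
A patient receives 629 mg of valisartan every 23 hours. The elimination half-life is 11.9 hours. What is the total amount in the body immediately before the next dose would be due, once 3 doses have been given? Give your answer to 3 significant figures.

219 mg

The 3 doses were given 69, 46, 23 hours ago.
Total = 629·(1/2)^(69/11.9) + 629·(1/2)^(46/11.9) + 629·(1/2)^(23/11.9)
      = 11.303 + 43.152 + 164.75 ≈ 219.21 mg.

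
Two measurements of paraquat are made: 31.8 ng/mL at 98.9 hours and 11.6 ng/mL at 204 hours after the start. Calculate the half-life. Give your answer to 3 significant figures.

72.2 hours

Over Δt = 204 − 98.9 = 105.1 hours, the level fell by a factor of 31.8/11.6 ≈ 2.7414.
n = log₂(2.7414) ≈ 1.4549 half-lives, so t½ = 105.1/1.4549 ≈ 72.239 hours.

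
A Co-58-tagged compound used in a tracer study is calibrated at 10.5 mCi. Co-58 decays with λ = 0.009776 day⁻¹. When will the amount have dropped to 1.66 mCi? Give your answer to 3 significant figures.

189 days

t½ = ln 2 / λ = 0.69315 / 0.009776 ≈ 70.903 days.
Fraction remaining = 1.66/10.5 ≈ 0.1581.
n = log₂(10.5/1.66) = ln(6.3253)/ln 2 ≈ 2.6611 half-lives.
t = n × t½ = 2.6611 × 70.903 ≈ 188.68 days.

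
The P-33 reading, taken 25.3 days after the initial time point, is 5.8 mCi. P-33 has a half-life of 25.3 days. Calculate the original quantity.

Number of half-lives elapsed: n = 25.3/25.3 ≈ 1.
A₀ = A × 2^n = 5.8 × 2^1 = 5.8 × 2 ≈ 11.6 mCi.

11.6 mCi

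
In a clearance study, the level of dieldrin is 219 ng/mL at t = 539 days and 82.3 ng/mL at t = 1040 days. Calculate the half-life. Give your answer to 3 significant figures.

Over Δt = 1040 − 539 = 501 days, the level fell by a factor of 219/82.3 ≈ 2.661.
n = log₂(2.661) ≈ 1.412 half-lives, so t½ = 501/1.412 ≈ 354.82 days.

355 days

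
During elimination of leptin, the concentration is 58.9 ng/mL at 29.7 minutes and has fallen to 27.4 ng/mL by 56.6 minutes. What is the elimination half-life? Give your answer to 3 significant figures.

24.4 minutes

Over Δt = 56.6 − 29.7 = 26.9 minutes, the level fell by a factor of 58.9/27.4 ≈ 2.1496.
n = log₂(2.1496) ≈ 1.1041 half-lives, so t½ = 26.9/1.1041 ≈ 24.364 minutes.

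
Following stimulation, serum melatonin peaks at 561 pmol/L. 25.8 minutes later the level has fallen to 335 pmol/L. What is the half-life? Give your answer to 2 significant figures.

A/A₀ = 335/561 ≈ 0.59715.
n = log₂(1.6746) ≈ 0.74384 half-lives elapsed in 25.8 minutes.
t½ = 25.8/0.74384 ≈ 34.685 minutes.

35 minutes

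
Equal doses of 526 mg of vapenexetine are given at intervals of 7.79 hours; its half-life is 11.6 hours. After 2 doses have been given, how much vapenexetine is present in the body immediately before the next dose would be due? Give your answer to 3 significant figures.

538 mg

The 2 doses were given 15.58, 7.79 hours ago.
Total = 526·(1/2)^(15.58/11.6) + 526·(1/2)^(7.79/11.6)
      = 207.33 + 330.24 ≈ 537.57 mg.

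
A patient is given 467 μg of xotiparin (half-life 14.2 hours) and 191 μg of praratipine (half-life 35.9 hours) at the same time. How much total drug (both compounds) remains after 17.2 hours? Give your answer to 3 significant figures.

339 μg

xotiparin: 467 × (1/2)^(17.2/14.2) = 467 × (1/2)^1.2113 ≈ 201.69 μg.
praratipine: 191 × (1/2)^(17.2/35.9) = 191 × (1/2)^0.47911 ≈ 137.03 μg.
Total = 201.69 + 137.03 ≈ 338.72 μg.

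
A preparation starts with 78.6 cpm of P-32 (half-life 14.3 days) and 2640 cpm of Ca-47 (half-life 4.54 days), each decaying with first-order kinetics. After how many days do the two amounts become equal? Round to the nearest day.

Set 78.6·(1/2)^(t/14.3) = 2640·(1/2)^(t/4.54).
Taking log₂: log₂(78.6/2640) = t·(1/14.3 − 1/4.54).
log₂(0.029773) = -5.0699; 1/14.3 − 1/4.54 = -0.15033.
t = -5.0699 / -0.15033 ≈ 33.724 days.

34 days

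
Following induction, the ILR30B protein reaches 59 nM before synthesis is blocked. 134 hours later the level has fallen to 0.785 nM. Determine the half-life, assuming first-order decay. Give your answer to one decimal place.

A/A₀ = 0.785/59 ≈ 0.013305.
n = log₂(75.159) ≈ 6.2319 half-lives elapsed in 134 hours.
t½ = 134/6.2319 ≈ 21.502 hours.

21.5 hours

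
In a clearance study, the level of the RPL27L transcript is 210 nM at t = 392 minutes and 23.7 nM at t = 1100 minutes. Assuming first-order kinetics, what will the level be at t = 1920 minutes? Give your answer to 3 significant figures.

1.89 nM

Over Δt = 1100 − 392 = 708 minutes, the level fell by a factor of 210/23.7 ≈ 8.8608.
n = log₂(8.8608) ≈ 3.1474 half-lives, so t½ = 708/3.1474 ≈ 224.95 minutes.
From t = 1100 to t = 1920: 23.7 × (1/2)^((1920−1100)/224.95) ≈ 1.8941 nM.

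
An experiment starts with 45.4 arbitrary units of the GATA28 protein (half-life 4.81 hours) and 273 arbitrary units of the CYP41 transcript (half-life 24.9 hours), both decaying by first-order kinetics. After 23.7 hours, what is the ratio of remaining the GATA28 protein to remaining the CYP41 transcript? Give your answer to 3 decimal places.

0.011

GATA28 protein: 45.4 × (1/2)^(23.7/4.81) = 45.4 × (1/2)^4.9272 ≈ 1.4921 arbitrary units.
CYP41 transcript: 273 × (1/2)^(23.7/24.9) = 273 × (1/2)^0.95181 ≈ 141.14 arbitrary units.
Ratio ≈ 1.4921 / 141.14 ≈ 0.010572.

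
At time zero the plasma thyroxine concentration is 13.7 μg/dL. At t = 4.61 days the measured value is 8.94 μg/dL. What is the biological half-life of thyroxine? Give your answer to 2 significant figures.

A/A₀ = 8.94/13.7 ≈ 0.65255.
n = log₂(1.5324) ≈ 0.61583 half-lives elapsed in 4.61 days.
t½ = 4.61/0.61583 ≈ 7.4858 days.

7.5 days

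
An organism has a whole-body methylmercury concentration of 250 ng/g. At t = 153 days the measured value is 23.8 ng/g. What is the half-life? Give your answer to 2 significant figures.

45 days

A/A₀ = 23.8/250 ≈ 0.0952.
n = log₂(10.504) ≈ 3.3929 half-lives elapsed in 153 days.
t½ = 153/3.3929 ≈ 45.094 days.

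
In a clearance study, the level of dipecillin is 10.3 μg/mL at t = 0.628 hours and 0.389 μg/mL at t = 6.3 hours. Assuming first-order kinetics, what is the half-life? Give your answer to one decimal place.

1.2 hours

Over Δt = 6.3 − 0.628 = 5.672 hours, the level fell by a factor of 10.3/0.389 ≈ 26.478.
n = log₂(26.478) ≈ 4.7267 half-lives, so t½ = 5.672/4.7267 ≈ 1.2 hours.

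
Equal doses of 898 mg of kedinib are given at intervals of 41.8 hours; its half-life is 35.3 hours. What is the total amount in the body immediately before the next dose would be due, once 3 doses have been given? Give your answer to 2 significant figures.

The 3 doses were given 125.4, 83.6, 41.8 hours ago.
Total = 898·(1/2)^(125.4/35.3) + 898·(1/2)^(83.6/35.3) + 898·(1/2)^(41.8/35.3)
      = 76.541 + 173.92 + 395.2 ≈ 645.66 mg.

650 mg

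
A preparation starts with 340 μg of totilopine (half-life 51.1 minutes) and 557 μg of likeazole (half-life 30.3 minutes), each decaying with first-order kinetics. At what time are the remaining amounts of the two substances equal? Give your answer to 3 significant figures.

Set 340·(1/2)^(t/51.1) = 557·(1/2)^(t/30.3).
Taking log₂: log₂(340/557) = t·(1/51.1 − 1/30.3).
log₂(0.61041) = -0.71214; 1/51.1 − 1/30.3 = -0.013434.
t = -0.71214 / -0.013434 ≈ 53.011 minutes.

53.0 minutes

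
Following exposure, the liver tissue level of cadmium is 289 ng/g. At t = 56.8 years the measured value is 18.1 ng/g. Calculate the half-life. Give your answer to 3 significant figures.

A/A₀ = 18.1/289 ≈ 0.06263.
n = log₂(15.967) ≈ 3.997 half-lives elapsed in 56.8 years.
t½ = 56.8/3.997 ≈ 14.211 years.

14.2 years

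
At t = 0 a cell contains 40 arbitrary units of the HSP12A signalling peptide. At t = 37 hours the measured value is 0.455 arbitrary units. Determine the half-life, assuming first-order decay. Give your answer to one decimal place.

A/A₀ = 0.455/40 ≈ 0.011375.
n = log₂(87.912) ≈ 6.458 half-lives elapsed in 37 hours.
t½ = 37/6.458 ≈ 5.7293 hours.

5.7 hours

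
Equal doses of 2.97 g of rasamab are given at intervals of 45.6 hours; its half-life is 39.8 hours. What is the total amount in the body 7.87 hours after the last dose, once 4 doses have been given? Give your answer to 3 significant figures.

4.53 g

The 4 doses were given 144.67, 99.07, 53.47, 7.87 hours ago.
Total = 2.97·(1/2)^(144.67/39.8) + 2.97·(1/2)^(99.07/39.8) + 2.97·(1/2)^(53.47/39.8) + 2.97·(1/2)^(7.87/39.8)
      = 0.23908 + 0.52897 + 1.1704 + 2.5896 ≈ 4.528 g.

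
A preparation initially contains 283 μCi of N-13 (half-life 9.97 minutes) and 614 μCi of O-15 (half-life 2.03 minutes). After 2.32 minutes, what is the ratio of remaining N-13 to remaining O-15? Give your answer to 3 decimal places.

N-13: 283 × (1/2)^(2.32/9.97) = 283 × (1/2)^0.2327 ≈ 240.84 μCi.
O-15: 614 × (1/2)^(2.32/2.03) = 614 × (1/2)^1.1429 ≈ 278.06 μCi.
Ratio ≈ 240.84 / 278.06 ≈ 0.86617.

0.866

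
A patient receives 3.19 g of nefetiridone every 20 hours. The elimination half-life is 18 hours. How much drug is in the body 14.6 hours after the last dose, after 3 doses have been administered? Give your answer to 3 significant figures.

The 3 doses were given 54.6, 34.6, 14.6 hours ago.
Total = 3.19·(1/2)^(54.6/18) + 3.19·(1/2)^(34.6/18) + 3.19·(1/2)^(14.6/18)
      = 0.38964 + 0.84167 + 1.8181 ≈ 3.0494 g.

3.05 g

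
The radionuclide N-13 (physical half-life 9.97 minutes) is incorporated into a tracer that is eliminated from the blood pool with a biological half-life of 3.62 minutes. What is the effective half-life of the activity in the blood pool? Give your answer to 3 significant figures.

2.66 minutes

1/t_eff = 1/t_phys + 1/t_biol = 1/9.97 + 1/3.62 = 0.37654 per minute.
t_eff = 9.97 × 3.62 / (9.97 + 3.62) ≈ 2.6557 minutes.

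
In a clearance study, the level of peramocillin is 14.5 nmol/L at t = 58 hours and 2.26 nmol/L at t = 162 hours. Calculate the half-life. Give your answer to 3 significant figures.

Over Δt = 162 − 58 = 104 hours, the level fell by a factor of 14.5/2.26 ≈ 6.4159.
n = log₂(6.4159) ≈ 2.6817 half-lives, so t½ = 104/2.6817 ≈ 38.782 hours.

38.8 hours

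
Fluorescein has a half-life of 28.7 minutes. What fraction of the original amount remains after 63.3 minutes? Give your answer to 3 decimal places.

0.217

n = 63.3/28.7 ≈ 2.2056 half-lives.
Fraction remaining = (1/2)^2.2056 ≈ 0.2168.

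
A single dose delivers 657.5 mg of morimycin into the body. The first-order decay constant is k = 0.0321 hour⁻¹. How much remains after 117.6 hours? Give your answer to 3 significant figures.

15.1 mg

t½ = ln 2 / k = 0.69315 / 0.0321 ≈ 21.593 hours.
Number of half-lives: n = 117.6/21.593 ≈ 5.4461.
Remaining = 657.5 × (1/2)^5.4461 = 657.5 × 0.022938 ≈ 15.082 mg.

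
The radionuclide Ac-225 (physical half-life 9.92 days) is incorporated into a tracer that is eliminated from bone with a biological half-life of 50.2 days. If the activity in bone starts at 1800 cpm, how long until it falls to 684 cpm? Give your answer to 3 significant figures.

1/t_eff = 1/t_phys + 1/t_biol = 1/9.92 + 1/50.2 = 0.12073 per day.
t_eff = 9.92 × 50.2 / (9.92 + 50.2) ≈ 8.2832 days.
n = log₂(1800/684) ≈ 1.3959; t = 1.3959 × 8.2832 ≈ 11.563 days.

11.6 days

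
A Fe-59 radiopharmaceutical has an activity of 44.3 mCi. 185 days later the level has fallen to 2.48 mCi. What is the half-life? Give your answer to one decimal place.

44.5 days

A/A₀ = 2.48/44.3 ≈ 0.055982.
n = log₂(17.863) ≈ 4.1589 half-lives elapsed in 185 days.
t½ = 185/4.1589 ≈ 44.483 days.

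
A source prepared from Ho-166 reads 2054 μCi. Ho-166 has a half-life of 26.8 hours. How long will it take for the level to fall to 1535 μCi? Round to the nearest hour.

Fraction remaining = 1535/2054 ≈ 0.74732.
n = log₂(2054/1535) = ln(1.3381)/ln 2 ≈ 0.4202 half-lives.
t = n × t½ = 0.4202 × 26.8 ≈ 11.261 hours.

11 hours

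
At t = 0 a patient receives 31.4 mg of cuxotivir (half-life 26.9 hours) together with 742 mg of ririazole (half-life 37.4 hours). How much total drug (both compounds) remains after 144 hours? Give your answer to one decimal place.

52.2 mg

cuxotivir: 31.4 × (1/2)^(144/26.9) = 31.4 × (1/2)^5.3532 ≈ 0.76819 mg.
ririazole: 742 × (1/2)^(144/37.4) = 742 × (1/2)^3.8503 ≈ 51.447 mg.
Total = 0.76819 + 51.447 ≈ 52.215 mg.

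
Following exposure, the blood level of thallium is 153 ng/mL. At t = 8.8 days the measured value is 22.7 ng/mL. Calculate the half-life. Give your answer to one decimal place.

A/A₀ = 22.7/153 ≈ 0.14837.
n = log₂(6.7401) ≈ 2.7528 half-lives elapsed in 8.8 days.
t½ = 8.8/2.7528 ≈ 3.1968 days.

3.2 days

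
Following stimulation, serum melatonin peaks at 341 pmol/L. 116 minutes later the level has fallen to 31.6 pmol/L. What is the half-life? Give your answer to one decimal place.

A/A₀ = 31.6/341 ≈ 0.092669.
n = log₂(10.791) ≈ 3.4318 half-lives elapsed in 116 minutes.
t½ = 116/3.4318 ≈ 33.802 minutes.

33.8 minutes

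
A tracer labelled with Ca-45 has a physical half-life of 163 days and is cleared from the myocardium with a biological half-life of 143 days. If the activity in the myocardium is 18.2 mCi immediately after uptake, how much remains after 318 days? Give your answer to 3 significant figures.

1.01 mCi

1/t_eff = 1/t_phys + 1/t_biol = 1/163 + 1/143 = 0.013128 per day.
t_eff = 163 × 143 / (163 + 143) ≈ 76.173 days.
Remaining = 18.2 × (1/2)^(318/76.173) = 18.2 × (1/2)^4.1747 ≈ 1.0078 mCi.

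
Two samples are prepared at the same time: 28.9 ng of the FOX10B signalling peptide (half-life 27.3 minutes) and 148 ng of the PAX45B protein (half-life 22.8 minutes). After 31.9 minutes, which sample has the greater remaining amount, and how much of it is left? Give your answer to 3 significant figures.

PAX45B protein, 56.1 ng

FOX10B signalling peptide: 28.9 × (1/2)^1.1685 ≈ 12.857 ng.
PAX45B protein: 148 × (1/2)^1.3991 ≈ 56.116 ng.
PAX45B protein has more remaining, at ≈ 56.116 ng.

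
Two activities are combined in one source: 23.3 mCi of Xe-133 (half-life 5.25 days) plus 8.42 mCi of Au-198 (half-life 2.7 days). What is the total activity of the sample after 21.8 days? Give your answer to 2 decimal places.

1.34 mCi

Xe-133: 23.3 × (1/2)^(21.8/5.25) = 23.3 × (1/2)^4.1524 ≈ 1.3103 mCi.
Au-198: 8.42 × (1/2)^(21.8/2.7) = 8.42 × (1/2)^8.0741 ≈ 0.031245 mCi.
Total = 1.3103 + 0.031245 ≈ 1.3415 mCi.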